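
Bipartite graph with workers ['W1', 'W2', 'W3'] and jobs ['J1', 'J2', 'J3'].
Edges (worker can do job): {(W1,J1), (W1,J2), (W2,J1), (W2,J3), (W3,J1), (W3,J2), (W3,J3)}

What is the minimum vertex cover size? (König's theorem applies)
Minimum vertex cover size = 3

By König's theorem: in bipartite graphs,
min vertex cover = max matching = 3

Maximum matching has size 3, so minimum vertex cover also has size 3.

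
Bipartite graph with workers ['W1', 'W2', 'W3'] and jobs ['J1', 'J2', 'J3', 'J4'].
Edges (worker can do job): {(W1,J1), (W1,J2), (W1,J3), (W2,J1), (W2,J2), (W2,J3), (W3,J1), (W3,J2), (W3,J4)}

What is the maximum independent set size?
Maximum independent set = 4

By König's theorem:
- Min vertex cover = Max matching = 3
- Max independent set = Total vertices - Min vertex cover
- Max independent set = 7 - 3 = 4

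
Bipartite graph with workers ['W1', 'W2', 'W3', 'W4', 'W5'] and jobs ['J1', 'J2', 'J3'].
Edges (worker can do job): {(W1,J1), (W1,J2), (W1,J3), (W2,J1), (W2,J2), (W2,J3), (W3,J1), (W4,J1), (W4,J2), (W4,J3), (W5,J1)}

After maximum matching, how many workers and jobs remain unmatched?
Unmatched: 2 workers, 0 jobs

Maximum matching size: 3
Workers: 5 total, 3 matched, 2 unmatched
Jobs: 3 total, 3 matched, 0 unmatched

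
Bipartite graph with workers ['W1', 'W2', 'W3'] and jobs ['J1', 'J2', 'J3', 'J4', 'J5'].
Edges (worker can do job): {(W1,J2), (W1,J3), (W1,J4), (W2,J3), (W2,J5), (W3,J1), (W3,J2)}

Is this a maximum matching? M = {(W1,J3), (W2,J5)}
No, size 2 is not maximum

Proposed matching has size 2.
Maximum matching size for this graph: 3.

This is NOT maximum - can be improved to size 3.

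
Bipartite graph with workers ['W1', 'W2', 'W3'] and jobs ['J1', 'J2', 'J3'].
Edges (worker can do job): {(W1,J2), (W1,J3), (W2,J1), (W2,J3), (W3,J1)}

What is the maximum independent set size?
Maximum independent set = 3

By König's theorem:
- Min vertex cover = Max matching = 3
- Max independent set = Total vertices - Min vertex cover
- Max independent set = 6 - 3 = 3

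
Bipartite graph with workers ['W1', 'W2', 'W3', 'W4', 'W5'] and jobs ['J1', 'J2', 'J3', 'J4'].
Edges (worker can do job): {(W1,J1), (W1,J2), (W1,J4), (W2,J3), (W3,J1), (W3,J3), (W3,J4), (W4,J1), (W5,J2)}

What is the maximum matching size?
Maximum matching size = 4

Maximum matching: {(W2,J3), (W3,J4), (W4,J1), (W5,J2)}
Size: 4

This assigns 4 workers to 4 distinct jobs.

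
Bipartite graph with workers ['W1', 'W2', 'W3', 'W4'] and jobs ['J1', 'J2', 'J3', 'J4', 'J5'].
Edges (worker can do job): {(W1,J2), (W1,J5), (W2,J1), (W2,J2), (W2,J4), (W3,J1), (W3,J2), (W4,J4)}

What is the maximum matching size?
Maximum matching size = 4

Maximum matching: {(W1,J5), (W2,J1), (W3,J2), (W4,J4)}
Size: 4

This assigns 4 workers to 4 distinct jobs.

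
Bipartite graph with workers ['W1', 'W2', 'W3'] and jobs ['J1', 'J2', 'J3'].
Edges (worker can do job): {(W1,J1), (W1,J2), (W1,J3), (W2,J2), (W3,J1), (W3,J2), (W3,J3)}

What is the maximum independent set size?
Maximum independent set = 3

By König's theorem:
- Min vertex cover = Max matching = 3
- Max independent set = Total vertices - Min vertex cover
- Max independent set = 6 - 3 = 3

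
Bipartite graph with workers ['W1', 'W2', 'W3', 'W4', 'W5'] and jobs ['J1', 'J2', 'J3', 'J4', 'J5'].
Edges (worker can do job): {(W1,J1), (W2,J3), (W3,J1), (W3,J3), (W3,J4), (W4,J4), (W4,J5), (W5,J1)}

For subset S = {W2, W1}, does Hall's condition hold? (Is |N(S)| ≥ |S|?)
Yes: |N(S)| = 2, |S| = 2

Subset S = {W2, W1}
Neighbors N(S) = {J1, J3}

|N(S)| = 2, |S| = 2
Hall's condition: |N(S)| ≥ |S| is satisfied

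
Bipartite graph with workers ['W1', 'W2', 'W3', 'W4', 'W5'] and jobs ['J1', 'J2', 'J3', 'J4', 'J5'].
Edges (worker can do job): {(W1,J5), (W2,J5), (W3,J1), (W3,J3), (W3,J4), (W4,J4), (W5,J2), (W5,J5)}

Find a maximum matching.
Matching: {(W1,J5), (W3,J1), (W4,J4), (W5,J2)}

Maximum matching (size 4):
  W1 → J5
  W3 → J1
  W4 → J4
  W5 → J2

Each worker is assigned to at most one job, and each job to at most one worker.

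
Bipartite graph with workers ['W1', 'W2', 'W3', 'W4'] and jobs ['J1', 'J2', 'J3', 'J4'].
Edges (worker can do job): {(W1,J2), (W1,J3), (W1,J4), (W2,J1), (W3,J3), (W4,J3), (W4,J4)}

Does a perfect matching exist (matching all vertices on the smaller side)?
Yes, perfect matching exists (size 4)

Perfect matching: {(W1,J2), (W2,J1), (W3,J3), (W4,J4)}
All 4 vertices on the smaller side are matched.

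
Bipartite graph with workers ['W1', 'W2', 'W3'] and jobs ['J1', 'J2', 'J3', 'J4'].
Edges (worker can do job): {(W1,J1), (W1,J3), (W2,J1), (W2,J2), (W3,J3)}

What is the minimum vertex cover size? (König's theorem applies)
Minimum vertex cover size = 3

By König's theorem: in bipartite graphs,
min vertex cover = max matching = 3

Maximum matching has size 3, so minimum vertex cover also has size 3.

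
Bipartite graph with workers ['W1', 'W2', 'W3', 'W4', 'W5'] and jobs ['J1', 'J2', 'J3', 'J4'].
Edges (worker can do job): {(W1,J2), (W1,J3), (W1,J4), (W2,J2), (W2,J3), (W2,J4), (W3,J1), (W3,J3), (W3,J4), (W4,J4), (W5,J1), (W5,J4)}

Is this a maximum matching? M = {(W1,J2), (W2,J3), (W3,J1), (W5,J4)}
Yes, size 4 is maximum

Proposed matching has size 4.
Maximum matching size for this graph: 4.

This is a maximum matching.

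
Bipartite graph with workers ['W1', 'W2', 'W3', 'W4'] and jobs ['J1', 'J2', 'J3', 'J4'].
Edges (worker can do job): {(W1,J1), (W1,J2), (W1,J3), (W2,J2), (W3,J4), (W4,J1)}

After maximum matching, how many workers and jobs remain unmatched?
Unmatched: 0 workers, 0 jobs

Maximum matching size: 4
Workers: 4 total, 4 matched, 0 unmatched
Jobs: 4 total, 4 matched, 0 unmatched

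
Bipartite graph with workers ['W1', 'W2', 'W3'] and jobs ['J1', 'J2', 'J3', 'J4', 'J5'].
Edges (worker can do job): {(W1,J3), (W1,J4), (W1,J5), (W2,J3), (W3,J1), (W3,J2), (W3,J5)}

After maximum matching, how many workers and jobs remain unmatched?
Unmatched: 0 workers, 2 jobs

Maximum matching size: 3
Workers: 3 total, 3 matched, 0 unmatched
Jobs: 5 total, 3 matched, 2 unmatched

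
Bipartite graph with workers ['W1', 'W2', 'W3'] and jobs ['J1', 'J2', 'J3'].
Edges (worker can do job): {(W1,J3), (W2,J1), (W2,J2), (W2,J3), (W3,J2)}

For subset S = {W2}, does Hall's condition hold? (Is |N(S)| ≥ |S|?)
Yes: |N(S)| = 3, |S| = 1

Subset S = {W2}
Neighbors N(S) = {J1, J2, J3}

|N(S)| = 3, |S| = 1
Hall's condition: |N(S)| ≥ |S| is satisfied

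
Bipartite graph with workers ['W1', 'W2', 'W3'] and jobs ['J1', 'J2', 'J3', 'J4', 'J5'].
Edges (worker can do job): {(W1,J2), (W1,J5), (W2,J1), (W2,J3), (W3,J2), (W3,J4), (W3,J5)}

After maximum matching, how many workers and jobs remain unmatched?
Unmatched: 0 workers, 2 jobs

Maximum matching size: 3
Workers: 3 total, 3 matched, 0 unmatched
Jobs: 5 total, 3 matched, 2 unmatched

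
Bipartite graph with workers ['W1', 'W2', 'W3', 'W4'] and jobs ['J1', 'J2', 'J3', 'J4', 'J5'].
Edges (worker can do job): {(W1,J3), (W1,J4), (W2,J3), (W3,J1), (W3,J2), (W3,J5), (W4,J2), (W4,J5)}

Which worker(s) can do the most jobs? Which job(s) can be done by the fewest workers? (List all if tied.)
Most versatile: W3 (3 jobs); Least covered: J1, J4 (1 workers)

Worker degrees (jobs they can do): W1:2, W2:1, W3:3, W4:2
Job degrees (workers who can do it): J1:1, J2:2, J3:2, J4:1, J5:2

Maximum worker degree is 3, achieved by: W3
Minimum job degree is 1, achieved by: J1, J4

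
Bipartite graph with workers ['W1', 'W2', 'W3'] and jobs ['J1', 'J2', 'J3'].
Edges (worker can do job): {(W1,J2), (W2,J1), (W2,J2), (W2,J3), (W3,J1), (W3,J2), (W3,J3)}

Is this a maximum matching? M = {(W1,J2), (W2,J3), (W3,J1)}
Yes, size 3 is maximum

Proposed matching has size 3.
Maximum matching size for this graph: 3.

This is a maximum matching.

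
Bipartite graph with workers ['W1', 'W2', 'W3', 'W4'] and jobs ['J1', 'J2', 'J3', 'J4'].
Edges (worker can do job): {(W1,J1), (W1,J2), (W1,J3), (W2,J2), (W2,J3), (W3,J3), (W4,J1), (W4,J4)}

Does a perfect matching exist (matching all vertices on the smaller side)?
Yes, perfect matching exists (size 4)

Perfect matching: {(W1,J1), (W2,J2), (W3,J3), (W4,J4)}
All 4 vertices on the smaller side are matched.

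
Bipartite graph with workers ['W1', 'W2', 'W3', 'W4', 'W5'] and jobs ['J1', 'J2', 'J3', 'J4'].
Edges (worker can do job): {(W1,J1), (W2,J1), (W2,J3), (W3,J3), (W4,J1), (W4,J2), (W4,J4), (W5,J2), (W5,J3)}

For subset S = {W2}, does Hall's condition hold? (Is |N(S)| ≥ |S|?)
Yes: |N(S)| = 2, |S| = 1

Subset S = {W2}
Neighbors N(S) = {J1, J3}

|N(S)| = 2, |S| = 1
Hall's condition: |N(S)| ≥ |S| is satisfied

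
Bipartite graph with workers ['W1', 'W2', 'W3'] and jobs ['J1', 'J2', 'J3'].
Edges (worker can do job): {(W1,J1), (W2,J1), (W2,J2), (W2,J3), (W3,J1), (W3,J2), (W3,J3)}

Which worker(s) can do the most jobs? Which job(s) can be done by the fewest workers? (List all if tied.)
Most versatile: W2, W3 (3 jobs); Least covered: J2, J3 (2 workers)

Worker degrees (jobs they can do): W1:1, W2:3, W3:3
Job degrees (workers who can do it): J1:3, J2:2, J3:2

Maximum worker degree is 3, achieved by: W2, W3
Minimum job degree is 2, achieved by: J2, J3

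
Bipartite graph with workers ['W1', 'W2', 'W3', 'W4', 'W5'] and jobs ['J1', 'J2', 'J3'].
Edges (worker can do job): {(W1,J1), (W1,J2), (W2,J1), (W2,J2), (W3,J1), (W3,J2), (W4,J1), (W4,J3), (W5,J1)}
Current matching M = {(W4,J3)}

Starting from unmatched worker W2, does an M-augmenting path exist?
Yes: W2 → J2

An M-augmenting path alternates non-matching / matching edges, starting and ending at unmatched vertices.
Path: W2 → J2
(J2 is unmatched in M, so the path is augmenting.)
Flipping edges along this path would increase |M| from 1 to 2.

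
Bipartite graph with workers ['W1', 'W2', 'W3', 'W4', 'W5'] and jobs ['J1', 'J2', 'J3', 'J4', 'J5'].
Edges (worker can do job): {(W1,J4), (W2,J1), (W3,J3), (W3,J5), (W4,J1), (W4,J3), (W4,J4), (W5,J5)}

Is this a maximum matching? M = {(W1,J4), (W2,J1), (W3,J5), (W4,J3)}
Yes, size 4 is maximum

Proposed matching has size 4.
Maximum matching size for this graph: 4.

This is a maximum matching.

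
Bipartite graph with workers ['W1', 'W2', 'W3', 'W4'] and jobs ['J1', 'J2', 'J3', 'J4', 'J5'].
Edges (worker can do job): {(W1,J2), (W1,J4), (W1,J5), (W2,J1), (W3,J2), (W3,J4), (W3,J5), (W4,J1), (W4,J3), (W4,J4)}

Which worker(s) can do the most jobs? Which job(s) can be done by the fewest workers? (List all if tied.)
Most versatile: W1, W3, W4 (3 jobs); Least covered: J3 (1 workers)

Worker degrees (jobs they can do): W1:3, W2:1, W3:3, W4:3
Job degrees (workers who can do it): J1:2, J2:2, J3:1, J4:3, J5:2

Maximum worker degree is 3, achieved by: W1, W3, W4
Minimum job degree is 1, achieved by: J3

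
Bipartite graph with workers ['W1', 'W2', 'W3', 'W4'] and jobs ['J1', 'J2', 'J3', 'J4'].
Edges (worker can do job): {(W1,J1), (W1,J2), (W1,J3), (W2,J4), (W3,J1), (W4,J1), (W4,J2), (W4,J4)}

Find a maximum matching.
Matching: {(W1,J3), (W2,J4), (W3,J1), (W4,J2)}

Maximum matching (size 4):
  W1 → J3
  W2 → J4
  W3 → J1
  W4 → J2

Each worker is assigned to at most one job, and each job to at most one worker.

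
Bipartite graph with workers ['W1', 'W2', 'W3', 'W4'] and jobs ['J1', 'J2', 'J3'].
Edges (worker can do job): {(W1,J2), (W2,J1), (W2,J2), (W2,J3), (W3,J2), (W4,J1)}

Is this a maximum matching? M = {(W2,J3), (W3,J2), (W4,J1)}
Yes, size 3 is maximum

Proposed matching has size 3.
Maximum matching size for this graph: 3.

This is a maximum matching.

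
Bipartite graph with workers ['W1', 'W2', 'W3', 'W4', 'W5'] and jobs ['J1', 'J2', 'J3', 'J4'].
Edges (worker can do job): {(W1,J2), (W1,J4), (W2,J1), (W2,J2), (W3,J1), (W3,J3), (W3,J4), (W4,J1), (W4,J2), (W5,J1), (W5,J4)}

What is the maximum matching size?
Maximum matching size = 4

Maximum matching: {(W2,J1), (W3,J3), (W4,J2), (W5,J4)}
Size: 4

This assigns 4 workers to 4 distinct jobs.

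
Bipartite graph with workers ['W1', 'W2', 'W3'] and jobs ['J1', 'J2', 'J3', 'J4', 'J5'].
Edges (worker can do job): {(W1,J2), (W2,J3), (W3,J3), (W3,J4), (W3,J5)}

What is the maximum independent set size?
Maximum independent set = 5

By König's theorem:
- Min vertex cover = Max matching = 3
- Max independent set = Total vertices - Min vertex cover
- Max independent set = 8 - 3 = 5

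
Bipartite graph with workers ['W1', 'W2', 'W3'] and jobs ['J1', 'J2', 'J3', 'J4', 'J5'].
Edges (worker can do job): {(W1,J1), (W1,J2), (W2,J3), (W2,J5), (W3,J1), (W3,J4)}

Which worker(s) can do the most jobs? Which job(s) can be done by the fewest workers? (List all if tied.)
Most versatile: W1, W2, W3 (2 jobs); Least covered: J2, J3, J4, J5 (1 workers)

Worker degrees (jobs they can do): W1:2, W2:2, W3:2
Job degrees (workers who can do it): J1:2, J2:1, J3:1, J4:1, J5:1

Maximum worker degree is 2, achieved by: W1, W2, W3
Minimum job degree is 1, achieved by: J2, J3, J4, J5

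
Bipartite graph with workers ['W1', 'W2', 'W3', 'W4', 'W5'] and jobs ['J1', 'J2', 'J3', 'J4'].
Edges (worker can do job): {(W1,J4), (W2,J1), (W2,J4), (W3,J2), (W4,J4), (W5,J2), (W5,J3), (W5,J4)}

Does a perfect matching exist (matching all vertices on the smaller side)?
Yes, perfect matching exists (size 4)

Perfect matching: {(W2,J1), (W3,J2), (W4,J4), (W5,J3)}
All 4 vertices on the smaller side are matched.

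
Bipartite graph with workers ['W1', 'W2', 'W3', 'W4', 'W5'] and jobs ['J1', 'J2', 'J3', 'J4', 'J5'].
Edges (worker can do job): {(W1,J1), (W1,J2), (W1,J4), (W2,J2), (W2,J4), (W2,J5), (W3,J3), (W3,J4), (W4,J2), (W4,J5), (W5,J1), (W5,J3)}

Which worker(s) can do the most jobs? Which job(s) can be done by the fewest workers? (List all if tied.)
Most versatile: W1, W2 (3 jobs); Least covered: J1, J3, J5 (2 workers)

Worker degrees (jobs they can do): W1:3, W2:3, W3:2, W4:2, W5:2
Job degrees (workers who can do it): J1:2, J2:3, J3:2, J4:3, J5:2

Maximum worker degree is 3, achieved by: W1, W2
Minimum job degree is 2, achieved by: J1, J3, J5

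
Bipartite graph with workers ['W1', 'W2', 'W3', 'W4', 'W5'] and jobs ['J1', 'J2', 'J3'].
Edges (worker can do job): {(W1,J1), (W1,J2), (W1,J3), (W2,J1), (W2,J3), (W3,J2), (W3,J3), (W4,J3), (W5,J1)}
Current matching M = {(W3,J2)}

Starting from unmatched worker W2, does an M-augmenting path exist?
Yes: W2 → J3

An M-augmenting path alternates non-matching / matching edges, starting and ending at unmatched vertices.
Path: W2 → J3
(J3 is unmatched in M, so the path is augmenting.)
Flipping edges along this path would increase |M| from 1 to 2.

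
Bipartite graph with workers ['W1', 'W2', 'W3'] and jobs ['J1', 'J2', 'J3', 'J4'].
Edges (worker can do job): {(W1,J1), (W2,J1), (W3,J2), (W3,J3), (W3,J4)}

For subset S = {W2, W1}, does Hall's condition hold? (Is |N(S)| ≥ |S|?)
No: |N(S)| = 1, |S| = 2

Subset S = {W2, W1}
Neighbors N(S) = {J1}

|N(S)| = 1, |S| = 2
Hall's condition: |N(S)| ≥ |S| is NOT satisfied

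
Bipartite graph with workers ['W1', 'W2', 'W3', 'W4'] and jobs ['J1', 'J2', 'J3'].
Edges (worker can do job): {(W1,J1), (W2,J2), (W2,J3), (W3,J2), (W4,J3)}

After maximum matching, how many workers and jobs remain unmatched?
Unmatched: 1 workers, 0 jobs

Maximum matching size: 3
Workers: 4 total, 3 matched, 1 unmatched
Jobs: 3 total, 3 matched, 0 unmatched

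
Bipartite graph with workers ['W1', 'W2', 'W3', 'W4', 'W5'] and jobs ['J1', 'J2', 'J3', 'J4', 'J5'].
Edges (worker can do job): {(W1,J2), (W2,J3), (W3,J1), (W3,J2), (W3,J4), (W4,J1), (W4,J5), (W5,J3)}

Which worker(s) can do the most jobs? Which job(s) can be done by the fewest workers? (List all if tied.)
Most versatile: W3 (3 jobs); Least covered: J4, J5 (1 workers)

Worker degrees (jobs they can do): W1:1, W2:1, W3:3, W4:2, W5:1
Job degrees (workers who can do it): J1:2, J2:2, J3:2, J4:1, J5:1

Maximum worker degree is 3, achieved by: W3
Minimum job degree is 1, achieved by: J4, J5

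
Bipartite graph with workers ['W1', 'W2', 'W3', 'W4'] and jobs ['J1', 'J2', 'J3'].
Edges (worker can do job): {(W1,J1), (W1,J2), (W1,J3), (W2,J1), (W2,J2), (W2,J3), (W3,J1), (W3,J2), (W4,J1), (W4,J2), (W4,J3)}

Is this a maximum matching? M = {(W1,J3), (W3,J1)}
No, size 2 is not maximum

Proposed matching has size 2.
Maximum matching size for this graph: 3.

This is NOT maximum - can be improved to size 3.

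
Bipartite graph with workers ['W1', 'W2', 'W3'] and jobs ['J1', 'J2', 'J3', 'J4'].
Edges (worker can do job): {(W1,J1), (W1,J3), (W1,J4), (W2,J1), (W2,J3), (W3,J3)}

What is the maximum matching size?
Maximum matching size = 3

Maximum matching: {(W1,J4), (W2,J1), (W3,J3)}
Size: 3

This assigns 3 workers to 3 distinct jobs.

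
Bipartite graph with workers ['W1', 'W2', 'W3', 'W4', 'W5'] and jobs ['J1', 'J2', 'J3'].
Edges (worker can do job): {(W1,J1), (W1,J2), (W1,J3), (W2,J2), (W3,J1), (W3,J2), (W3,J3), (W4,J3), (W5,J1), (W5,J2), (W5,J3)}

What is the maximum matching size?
Maximum matching size = 3

Maximum matching: {(W1,J1), (W3,J2), (W5,J3)}
Size: 3

This assigns 3 workers to 3 distinct jobs.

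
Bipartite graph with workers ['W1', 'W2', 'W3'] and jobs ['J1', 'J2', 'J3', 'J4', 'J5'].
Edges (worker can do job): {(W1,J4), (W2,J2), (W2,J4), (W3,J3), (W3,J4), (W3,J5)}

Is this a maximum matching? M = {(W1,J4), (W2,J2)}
No, size 2 is not maximum

Proposed matching has size 2.
Maximum matching size for this graph: 3.

This is NOT maximum - can be improved to size 3.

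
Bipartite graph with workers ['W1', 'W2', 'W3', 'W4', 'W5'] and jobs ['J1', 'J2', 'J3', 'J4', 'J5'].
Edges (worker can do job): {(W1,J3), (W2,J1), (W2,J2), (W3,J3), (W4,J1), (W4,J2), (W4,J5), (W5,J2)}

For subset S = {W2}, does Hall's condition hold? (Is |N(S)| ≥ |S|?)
Yes: |N(S)| = 2, |S| = 1

Subset S = {W2}
Neighbors N(S) = {J1, J2}

|N(S)| = 2, |S| = 1
Hall's condition: |N(S)| ≥ |S| is satisfied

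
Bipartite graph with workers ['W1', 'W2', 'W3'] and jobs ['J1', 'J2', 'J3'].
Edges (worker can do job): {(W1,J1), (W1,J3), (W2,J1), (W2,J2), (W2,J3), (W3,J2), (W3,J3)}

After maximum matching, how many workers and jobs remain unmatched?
Unmatched: 0 workers, 0 jobs

Maximum matching size: 3
Workers: 3 total, 3 matched, 0 unmatched
Jobs: 3 total, 3 matched, 0 unmatched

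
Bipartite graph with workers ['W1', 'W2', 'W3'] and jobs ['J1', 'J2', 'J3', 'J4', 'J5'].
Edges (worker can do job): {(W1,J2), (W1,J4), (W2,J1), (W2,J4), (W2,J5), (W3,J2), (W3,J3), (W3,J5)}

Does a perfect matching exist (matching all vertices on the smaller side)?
Yes, perfect matching exists (size 3)

Perfect matching: {(W1,J4), (W2,J1), (W3,J2)}
All 3 vertices on the smaller side are matched.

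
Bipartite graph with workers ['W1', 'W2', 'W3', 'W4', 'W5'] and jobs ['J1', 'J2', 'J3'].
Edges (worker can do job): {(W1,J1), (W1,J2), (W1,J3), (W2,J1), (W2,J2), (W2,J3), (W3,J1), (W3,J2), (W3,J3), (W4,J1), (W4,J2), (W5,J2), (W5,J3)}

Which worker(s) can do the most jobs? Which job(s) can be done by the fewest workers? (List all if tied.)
Most versatile: W1, W2, W3 (3 jobs); Least covered: J1, J3 (4 workers)

Worker degrees (jobs they can do): W1:3, W2:3, W3:3, W4:2, W5:2
Job degrees (workers who can do it): J1:4, J2:5, J3:4

Maximum worker degree is 3, achieved by: W1, W2, W3
Minimum job degree is 4, achieved by: J1, J3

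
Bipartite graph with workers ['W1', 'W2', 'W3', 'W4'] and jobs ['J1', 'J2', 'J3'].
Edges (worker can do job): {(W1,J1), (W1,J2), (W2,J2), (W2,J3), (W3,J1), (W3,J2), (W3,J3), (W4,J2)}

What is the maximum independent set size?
Maximum independent set = 4

By König's theorem:
- Min vertex cover = Max matching = 3
- Max independent set = Total vertices - Min vertex cover
- Max independent set = 7 - 3 = 4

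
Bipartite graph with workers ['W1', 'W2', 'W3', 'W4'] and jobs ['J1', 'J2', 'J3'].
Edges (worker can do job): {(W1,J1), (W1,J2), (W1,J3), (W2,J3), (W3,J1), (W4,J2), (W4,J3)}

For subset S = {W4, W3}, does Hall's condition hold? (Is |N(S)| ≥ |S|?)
Yes: |N(S)| = 3, |S| = 2

Subset S = {W4, W3}
Neighbors N(S) = {J1, J2, J3}

|N(S)| = 3, |S| = 2
Hall's condition: |N(S)| ≥ |S| is satisfied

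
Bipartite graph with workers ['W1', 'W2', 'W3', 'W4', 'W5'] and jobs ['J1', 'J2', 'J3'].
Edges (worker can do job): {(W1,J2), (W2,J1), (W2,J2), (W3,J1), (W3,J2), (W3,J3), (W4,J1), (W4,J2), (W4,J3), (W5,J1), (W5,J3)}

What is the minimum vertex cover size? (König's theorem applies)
Minimum vertex cover size = 3

By König's theorem: in bipartite graphs,
min vertex cover = max matching = 3

Maximum matching has size 3, so minimum vertex cover also has size 3.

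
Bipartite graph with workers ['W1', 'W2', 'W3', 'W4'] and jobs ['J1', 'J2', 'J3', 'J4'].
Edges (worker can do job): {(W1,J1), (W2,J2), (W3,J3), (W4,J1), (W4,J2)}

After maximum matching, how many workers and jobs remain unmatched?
Unmatched: 1 workers, 1 jobs

Maximum matching size: 3
Workers: 4 total, 3 matched, 1 unmatched
Jobs: 4 total, 3 matched, 1 unmatched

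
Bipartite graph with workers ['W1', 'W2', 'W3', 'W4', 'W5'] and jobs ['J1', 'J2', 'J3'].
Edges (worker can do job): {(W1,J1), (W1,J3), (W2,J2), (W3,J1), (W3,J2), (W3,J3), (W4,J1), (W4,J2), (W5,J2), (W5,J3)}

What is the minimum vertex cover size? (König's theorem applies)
Minimum vertex cover size = 3

By König's theorem: in bipartite graphs,
min vertex cover = max matching = 3

Maximum matching has size 3, so minimum vertex cover also has size 3.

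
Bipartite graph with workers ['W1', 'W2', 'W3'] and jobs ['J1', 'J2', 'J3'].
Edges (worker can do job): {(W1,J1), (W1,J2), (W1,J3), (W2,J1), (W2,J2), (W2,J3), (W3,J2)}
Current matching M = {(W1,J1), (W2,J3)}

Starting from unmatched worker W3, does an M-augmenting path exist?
Yes: W3 → J2

An M-augmenting path alternates non-matching / matching edges, starting and ending at unmatched vertices.
Path: W3 → J2
(J2 is unmatched in M, so the path is augmenting.)
Flipping edges along this path would increase |M| from 2 to 3.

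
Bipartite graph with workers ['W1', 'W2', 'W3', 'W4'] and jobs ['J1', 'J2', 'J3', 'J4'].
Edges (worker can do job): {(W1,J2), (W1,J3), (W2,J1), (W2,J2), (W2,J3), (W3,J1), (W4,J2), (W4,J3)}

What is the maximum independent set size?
Maximum independent set = 5

By König's theorem:
- Min vertex cover = Max matching = 3
- Max independent set = Total vertices - Min vertex cover
- Max independent set = 8 - 3 = 5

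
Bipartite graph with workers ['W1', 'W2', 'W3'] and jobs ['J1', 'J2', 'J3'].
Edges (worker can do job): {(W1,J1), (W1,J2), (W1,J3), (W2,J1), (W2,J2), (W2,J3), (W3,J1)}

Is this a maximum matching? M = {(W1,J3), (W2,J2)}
No, size 2 is not maximum

Proposed matching has size 2.
Maximum matching size for this graph: 3.

This is NOT maximum - can be improved to size 3.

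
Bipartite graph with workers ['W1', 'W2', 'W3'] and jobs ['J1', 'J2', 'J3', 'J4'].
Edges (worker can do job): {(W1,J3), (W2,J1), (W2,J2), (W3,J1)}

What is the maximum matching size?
Maximum matching size = 3

Maximum matching: {(W1,J3), (W2,J2), (W3,J1)}
Size: 3

This assigns 3 workers to 3 distinct jobs.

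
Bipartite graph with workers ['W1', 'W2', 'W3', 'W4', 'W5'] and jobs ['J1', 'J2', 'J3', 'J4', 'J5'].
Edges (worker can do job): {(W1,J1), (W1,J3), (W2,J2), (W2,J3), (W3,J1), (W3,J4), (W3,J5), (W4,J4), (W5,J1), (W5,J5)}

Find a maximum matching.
Matching: {(W1,J3), (W2,J2), (W3,J5), (W4,J4), (W5,J1)}

Maximum matching (size 5):
  W1 → J3
  W2 → J2
  W3 → J5
  W4 → J4
  W5 → J1

Each worker is assigned to at most one job, and each job to at most one worker.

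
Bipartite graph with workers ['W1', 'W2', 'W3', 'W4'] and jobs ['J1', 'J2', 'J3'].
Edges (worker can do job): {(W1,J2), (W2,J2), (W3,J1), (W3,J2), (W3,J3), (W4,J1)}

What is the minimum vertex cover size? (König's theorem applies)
Minimum vertex cover size = 3

By König's theorem: in bipartite graphs,
min vertex cover = max matching = 3

Maximum matching has size 3, so minimum vertex cover also has size 3.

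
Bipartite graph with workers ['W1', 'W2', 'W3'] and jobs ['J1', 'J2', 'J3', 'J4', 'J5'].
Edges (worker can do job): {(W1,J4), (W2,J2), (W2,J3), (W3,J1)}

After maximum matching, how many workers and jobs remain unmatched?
Unmatched: 0 workers, 2 jobs

Maximum matching size: 3
Workers: 3 total, 3 matched, 0 unmatched
Jobs: 5 total, 3 matched, 2 unmatched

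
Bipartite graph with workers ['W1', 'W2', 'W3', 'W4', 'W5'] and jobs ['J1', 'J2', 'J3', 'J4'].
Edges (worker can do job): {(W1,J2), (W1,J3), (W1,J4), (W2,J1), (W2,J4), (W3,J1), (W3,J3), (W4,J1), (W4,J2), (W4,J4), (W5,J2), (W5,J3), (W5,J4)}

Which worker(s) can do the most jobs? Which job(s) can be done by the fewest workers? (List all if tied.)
Most versatile: W1, W4, W5 (3 jobs); Least covered: J1, J2, J3 (3 workers)

Worker degrees (jobs they can do): W1:3, W2:2, W3:2, W4:3, W5:3
Job degrees (workers who can do it): J1:3, J2:3, J3:3, J4:4

Maximum worker degree is 3, achieved by: W1, W4, W5
Minimum job degree is 3, achieved by: J1, J2, J3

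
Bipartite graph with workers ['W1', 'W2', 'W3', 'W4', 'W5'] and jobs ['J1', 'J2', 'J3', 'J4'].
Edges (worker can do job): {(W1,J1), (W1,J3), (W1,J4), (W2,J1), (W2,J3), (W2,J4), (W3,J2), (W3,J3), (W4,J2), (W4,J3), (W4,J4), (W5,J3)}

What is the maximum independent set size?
Maximum independent set = 5

By König's theorem:
- Min vertex cover = Max matching = 4
- Max independent set = Total vertices - Min vertex cover
- Max independent set = 9 - 4 = 5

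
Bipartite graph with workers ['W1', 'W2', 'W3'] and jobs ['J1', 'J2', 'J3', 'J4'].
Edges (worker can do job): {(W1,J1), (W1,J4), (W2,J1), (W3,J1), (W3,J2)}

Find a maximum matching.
Matching: {(W1,J4), (W2,J1), (W3,J2)}

Maximum matching (size 3):
  W1 → J4
  W2 → J1
  W3 → J2

Each worker is assigned to at most one job, and each job to at most one worker.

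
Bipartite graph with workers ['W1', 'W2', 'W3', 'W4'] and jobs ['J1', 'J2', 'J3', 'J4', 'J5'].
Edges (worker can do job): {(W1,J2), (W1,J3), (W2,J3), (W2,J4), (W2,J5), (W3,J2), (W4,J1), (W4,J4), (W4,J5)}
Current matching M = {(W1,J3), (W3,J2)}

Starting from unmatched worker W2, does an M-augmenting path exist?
Yes: W2 → J4

An M-augmenting path alternates non-matching / matching edges, starting and ending at unmatched vertices.
Path: W2 → J4
(J4 is unmatched in M, so the path is augmenting.)
Flipping edges along this path would increase |M| from 2 to 3.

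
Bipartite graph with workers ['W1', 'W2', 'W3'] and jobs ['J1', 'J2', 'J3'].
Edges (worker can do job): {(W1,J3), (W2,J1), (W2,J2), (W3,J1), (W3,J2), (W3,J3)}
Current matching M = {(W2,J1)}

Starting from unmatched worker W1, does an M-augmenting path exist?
Yes: W1 → J3

An M-augmenting path alternates non-matching / matching edges, starting and ending at unmatched vertices.
Path: W1 → J3
(J3 is unmatched in M, so the path is augmenting.)
Flipping edges along this path would increase |M| from 1 to 2.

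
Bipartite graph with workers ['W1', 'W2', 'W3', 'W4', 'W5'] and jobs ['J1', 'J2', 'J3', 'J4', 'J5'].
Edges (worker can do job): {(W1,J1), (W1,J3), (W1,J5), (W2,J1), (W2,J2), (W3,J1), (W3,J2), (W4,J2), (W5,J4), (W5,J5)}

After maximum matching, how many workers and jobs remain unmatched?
Unmatched: 1 workers, 1 jobs

Maximum matching size: 4
Workers: 5 total, 4 matched, 1 unmatched
Jobs: 5 total, 4 matched, 1 unmatched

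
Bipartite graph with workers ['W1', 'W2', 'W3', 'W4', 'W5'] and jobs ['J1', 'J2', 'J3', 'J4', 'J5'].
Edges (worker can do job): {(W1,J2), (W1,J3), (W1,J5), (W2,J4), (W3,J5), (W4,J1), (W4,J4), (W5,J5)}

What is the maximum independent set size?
Maximum independent set = 6

By König's theorem:
- Min vertex cover = Max matching = 4
- Max independent set = Total vertices - Min vertex cover
- Max independent set = 10 - 4 = 6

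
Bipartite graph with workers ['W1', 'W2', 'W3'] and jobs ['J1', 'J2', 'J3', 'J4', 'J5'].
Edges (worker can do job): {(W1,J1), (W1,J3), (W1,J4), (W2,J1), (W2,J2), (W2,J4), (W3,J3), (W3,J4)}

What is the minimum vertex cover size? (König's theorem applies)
Minimum vertex cover size = 3

By König's theorem: in bipartite graphs,
min vertex cover = max matching = 3

Maximum matching has size 3, so minimum vertex cover also has size 3.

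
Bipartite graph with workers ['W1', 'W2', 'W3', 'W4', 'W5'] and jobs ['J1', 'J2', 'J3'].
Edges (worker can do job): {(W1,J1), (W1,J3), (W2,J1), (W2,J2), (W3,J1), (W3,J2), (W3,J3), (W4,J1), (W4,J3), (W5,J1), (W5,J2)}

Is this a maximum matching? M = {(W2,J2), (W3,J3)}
No, size 2 is not maximum

Proposed matching has size 2.
Maximum matching size for this graph: 3.

This is NOT maximum - can be improved to size 3.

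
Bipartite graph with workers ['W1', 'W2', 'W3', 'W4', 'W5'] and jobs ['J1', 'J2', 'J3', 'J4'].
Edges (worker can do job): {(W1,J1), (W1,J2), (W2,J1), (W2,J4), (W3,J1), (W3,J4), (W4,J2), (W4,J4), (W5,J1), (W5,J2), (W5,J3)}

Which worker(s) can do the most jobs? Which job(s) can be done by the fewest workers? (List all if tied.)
Most versatile: W5 (3 jobs); Least covered: J3 (1 workers)

Worker degrees (jobs they can do): W1:2, W2:2, W3:2, W4:2, W5:3
Job degrees (workers who can do it): J1:4, J2:3, J3:1, J4:3

Maximum worker degree is 3, achieved by: W5
Minimum job degree is 1, achieved by: J3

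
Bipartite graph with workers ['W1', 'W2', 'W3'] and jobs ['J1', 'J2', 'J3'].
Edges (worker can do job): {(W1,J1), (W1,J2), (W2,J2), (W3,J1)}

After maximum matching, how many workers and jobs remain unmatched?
Unmatched: 1 workers, 1 jobs

Maximum matching size: 2
Workers: 3 total, 2 matched, 1 unmatched
Jobs: 3 total, 2 matched, 1 unmatched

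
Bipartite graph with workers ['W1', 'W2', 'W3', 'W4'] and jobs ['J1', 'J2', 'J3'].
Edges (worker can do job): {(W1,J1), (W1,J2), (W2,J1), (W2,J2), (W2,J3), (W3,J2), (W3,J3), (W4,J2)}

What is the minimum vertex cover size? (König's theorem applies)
Minimum vertex cover size = 3

By König's theorem: in bipartite graphs,
min vertex cover = max matching = 3

Maximum matching has size 3, so minimum vertex cover also has size 3.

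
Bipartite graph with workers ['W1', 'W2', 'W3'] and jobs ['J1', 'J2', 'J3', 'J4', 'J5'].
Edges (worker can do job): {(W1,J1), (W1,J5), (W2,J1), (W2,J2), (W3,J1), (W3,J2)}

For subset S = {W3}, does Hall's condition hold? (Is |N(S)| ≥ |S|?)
Yes: |N(S)| = 2, |S| = 1

Subset S = {W3}
Neighbors N(S) = {J1, J2}

|N(S)| = 2, |S| = 1
Hall's condition: |N(S)| ≥ |S| is satisfied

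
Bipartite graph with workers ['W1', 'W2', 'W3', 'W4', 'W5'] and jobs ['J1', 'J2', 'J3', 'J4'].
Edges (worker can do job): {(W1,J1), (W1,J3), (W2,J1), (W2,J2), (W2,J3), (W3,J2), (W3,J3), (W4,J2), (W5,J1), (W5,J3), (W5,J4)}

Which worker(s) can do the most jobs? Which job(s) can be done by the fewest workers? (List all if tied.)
Most versatile: W2, W5 (3 jobs); Least covered: J4 (1 workers)

Worker degrees (jobs they can do): W1:2, W2:3, W3:2, W4:1, W5:3
Job degrees (workers who can do it): J1:3, J2:3, J3:4, J4:1

Maximum worker degree is 3, achieved by: W2, W5
Minimum job degree is 1, achieved by: J4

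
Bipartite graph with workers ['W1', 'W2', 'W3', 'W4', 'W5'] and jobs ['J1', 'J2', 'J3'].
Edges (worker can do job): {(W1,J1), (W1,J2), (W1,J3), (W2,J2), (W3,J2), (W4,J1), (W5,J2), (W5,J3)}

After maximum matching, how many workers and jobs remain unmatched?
Unmatched: 2 workers, 0 jobs

Maximum matching size: 3
Workers: 5 total, 3 matched, 2 unmatched
Jobs: 3 total, 3 matched, 0 unmatched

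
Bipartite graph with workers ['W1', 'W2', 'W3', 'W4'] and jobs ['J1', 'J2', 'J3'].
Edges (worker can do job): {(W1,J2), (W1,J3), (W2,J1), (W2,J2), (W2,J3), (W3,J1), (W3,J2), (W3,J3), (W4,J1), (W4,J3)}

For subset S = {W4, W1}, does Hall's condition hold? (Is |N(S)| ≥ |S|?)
Yes: |N(S)| = 3, |S| = 2

Subset S = {W4, W1}
Neighbors N(S) = {J1, J2, J3}

|N(S)| = 3, |S| = 2
Hall's condition: |N(S)| ≥ |S| is satisfied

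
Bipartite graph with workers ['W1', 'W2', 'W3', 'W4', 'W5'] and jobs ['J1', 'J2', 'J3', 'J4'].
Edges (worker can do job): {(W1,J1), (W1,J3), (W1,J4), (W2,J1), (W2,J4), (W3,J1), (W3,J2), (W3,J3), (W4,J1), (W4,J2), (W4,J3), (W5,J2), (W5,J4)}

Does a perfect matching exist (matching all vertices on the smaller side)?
Yes, perfect matching exists (size 4)

Perfect matching: {(W1,J1), (W3,J3), (W4,J2), (W5,J4)}
All 4 vertices on the smaller side are matched.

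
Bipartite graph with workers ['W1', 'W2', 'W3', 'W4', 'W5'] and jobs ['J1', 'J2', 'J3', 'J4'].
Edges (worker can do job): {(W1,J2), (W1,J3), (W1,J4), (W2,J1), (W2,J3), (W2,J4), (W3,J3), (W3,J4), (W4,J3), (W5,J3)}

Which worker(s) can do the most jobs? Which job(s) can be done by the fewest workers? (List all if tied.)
Most versatile: W1, W2 (3 jobs); Least covered: J1, J2 (1 workers)

Worker degrees (jobs they can do): W1:3, W2:3, W3:2, W4:1, W5:1
Job degrees (workers who can do it): J1:1, J2:1, J3:5, J4:3

Maximum worker degree is 3, achieved by: W1, W2
Minimum job degree is 1, achieved by: J1, J2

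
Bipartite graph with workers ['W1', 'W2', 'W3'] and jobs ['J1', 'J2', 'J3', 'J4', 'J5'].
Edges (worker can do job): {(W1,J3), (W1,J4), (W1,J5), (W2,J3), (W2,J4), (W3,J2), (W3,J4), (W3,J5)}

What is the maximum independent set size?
Maximum independent set = 5

By König's theorem:
- Min vertex cover = Max matching = 3
- Max independent set = Total vertices - Min vertex cover
- Max independent set = 8 - 3 = 5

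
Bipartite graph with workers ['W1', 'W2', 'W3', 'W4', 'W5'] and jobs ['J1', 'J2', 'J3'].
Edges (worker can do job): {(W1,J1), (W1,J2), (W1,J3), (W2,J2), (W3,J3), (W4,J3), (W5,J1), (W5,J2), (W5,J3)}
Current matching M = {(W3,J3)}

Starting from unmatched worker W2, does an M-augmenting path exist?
Yes: W2 → J2

An M-augmenting path alternates non-matching / matching edges, starting and ending at unmatched vertices.
Path: W2 → J2
(J2 is unmatched in M, so the path is augmenting.)
Flipping edges along this path would increase |M| from 1 to 2.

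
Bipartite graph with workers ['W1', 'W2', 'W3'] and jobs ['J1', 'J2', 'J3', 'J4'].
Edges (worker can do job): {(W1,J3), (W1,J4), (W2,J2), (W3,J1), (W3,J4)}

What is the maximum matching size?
Maximum matching size = 3

Maximum matching: {(W1,J4), (W2,J2), (W3,J1)}
Size: 3

This assigns 3 workers to 3 distinct jobs.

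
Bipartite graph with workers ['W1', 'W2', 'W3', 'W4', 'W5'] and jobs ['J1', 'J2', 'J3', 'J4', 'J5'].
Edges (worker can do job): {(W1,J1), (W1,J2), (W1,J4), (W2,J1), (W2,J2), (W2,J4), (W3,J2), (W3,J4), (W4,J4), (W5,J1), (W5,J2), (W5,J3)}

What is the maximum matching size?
Maximum matching size = 4

Maximum matching: {(W1,J1), (W2,J2), (W3,J4), (W5,J3)}
Size: 4

This assigns 4 workers to 4 distinct jobs.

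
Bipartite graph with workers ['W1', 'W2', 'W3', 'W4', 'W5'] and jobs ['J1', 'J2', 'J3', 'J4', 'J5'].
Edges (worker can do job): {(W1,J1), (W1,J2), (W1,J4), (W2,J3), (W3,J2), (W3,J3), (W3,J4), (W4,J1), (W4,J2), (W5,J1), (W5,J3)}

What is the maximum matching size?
Maximum matching size = 4

Maximum matching: {(W2,J3), (W3,J4), (W4,J2), (W5,J1)}
Size: 4

This assigns 4 workers to 4 distinct jobs.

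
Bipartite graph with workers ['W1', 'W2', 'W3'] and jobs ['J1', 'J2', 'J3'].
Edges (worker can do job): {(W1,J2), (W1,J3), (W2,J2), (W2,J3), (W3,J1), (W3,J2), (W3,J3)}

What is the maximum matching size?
Maximum matching size = 3

Maximum matching: {(W1,J2), (W2,J3), (W3,J1)}
Size: 3

This assigns 3 workers to 3 distinct jobs.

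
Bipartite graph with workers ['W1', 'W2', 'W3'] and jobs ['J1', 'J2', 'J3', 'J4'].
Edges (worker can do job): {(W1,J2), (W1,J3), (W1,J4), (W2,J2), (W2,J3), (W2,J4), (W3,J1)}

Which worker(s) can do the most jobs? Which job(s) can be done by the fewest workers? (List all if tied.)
Most versatile: W1, W2 (3 jobs); Least covered: J1 (1 workers)

Worker degrees (jobs they can do): W1:3, W2:3, W3:1
Job degrees (workers who can do it): J1:1, J2:2, J3:2, J4:2

Maximum worker degree is 3, achieved by: W1, W2
Minimum job degree is 1, achieved by: J1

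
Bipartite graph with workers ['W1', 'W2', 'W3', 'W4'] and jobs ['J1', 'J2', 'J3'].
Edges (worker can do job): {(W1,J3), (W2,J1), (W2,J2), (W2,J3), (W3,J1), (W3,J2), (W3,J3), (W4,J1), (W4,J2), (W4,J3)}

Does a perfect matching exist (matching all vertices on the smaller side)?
Yes, perfect matching exists (size 3)

Perfect matching: {(W2,J2), (W3,J3), (W4,J1)}
All 3 vertices on the smaller side are matched.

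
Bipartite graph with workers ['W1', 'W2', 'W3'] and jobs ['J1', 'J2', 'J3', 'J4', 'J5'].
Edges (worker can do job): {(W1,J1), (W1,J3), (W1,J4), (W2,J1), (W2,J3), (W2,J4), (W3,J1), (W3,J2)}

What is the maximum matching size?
Maximum matching size = 3

Maximum matching: {(W1,J3), (W2,J4), (W3,J2)}
Size: 3

This assigns 3 workers to 3 distinct jobs.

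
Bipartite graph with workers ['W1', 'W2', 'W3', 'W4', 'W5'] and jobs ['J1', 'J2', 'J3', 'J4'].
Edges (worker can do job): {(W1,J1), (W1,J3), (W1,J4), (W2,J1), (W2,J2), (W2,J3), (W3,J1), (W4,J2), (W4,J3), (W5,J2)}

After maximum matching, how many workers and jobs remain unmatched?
Unmatched: 1 workers, 0 jobs

Maximum matching size: 4
Workers: 5 total, 4 matched, 1 unmatched
Jobs: 4 total, 4 matched, 0 unmatched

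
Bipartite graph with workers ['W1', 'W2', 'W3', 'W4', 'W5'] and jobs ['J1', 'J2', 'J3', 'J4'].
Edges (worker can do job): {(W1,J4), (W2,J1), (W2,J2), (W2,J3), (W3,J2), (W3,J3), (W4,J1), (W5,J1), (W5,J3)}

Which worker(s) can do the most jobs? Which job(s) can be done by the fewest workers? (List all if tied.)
Most versatile: W2 (3 jobs); Least covered: J4 (1 workers)

Worker degrees (jobs they can do): W1:1, W2:3, W3:2, W4:1, W5:2
Job degrees (workers who can do it): J1:3, J2:2, J3:3, J4:1

Maximum worker degree is 3, achieved by: W2
Minimum job degree is 1, achieved by: J4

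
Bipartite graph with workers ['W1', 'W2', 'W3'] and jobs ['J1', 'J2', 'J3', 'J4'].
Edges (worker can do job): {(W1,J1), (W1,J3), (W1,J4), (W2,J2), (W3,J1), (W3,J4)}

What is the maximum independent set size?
Maximum independent set = 4

By König's theorem:
- Min vertex cover = Max matching = 3
- Max independent set = Total vertices - Min vertex cover
- Max independent set = 7 - 3 = 4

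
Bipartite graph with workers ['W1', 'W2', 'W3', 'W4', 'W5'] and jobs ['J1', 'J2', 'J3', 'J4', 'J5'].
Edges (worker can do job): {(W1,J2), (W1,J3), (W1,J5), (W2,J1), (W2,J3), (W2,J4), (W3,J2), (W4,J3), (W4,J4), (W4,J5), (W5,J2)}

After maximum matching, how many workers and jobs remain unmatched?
Unmatched: 1 workers, 1 jobs

Maximum matching size: 4
Workers: 5 total, 4 matched, 1 unmatched
Jobs: 5 total, 4 matched, 1 unmatched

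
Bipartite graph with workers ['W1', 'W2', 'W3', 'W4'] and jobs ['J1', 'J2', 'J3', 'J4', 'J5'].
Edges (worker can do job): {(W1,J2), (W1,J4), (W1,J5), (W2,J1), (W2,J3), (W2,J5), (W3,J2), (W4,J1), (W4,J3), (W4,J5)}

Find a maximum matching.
Matching: {(W1,J4), (W2,J1), (W3,J2), (W4,J5)}

Maximum matching (size 4):
  W1 → J4
  W2 → J1
  W3 → J2
  W4 → J5

Each worker is assigned to at most one job, and each job to at most one worker.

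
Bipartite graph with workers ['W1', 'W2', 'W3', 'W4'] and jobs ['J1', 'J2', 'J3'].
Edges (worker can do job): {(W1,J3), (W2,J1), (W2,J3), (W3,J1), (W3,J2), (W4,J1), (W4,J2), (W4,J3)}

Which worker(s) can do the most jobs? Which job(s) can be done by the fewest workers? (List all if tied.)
Most versatile: W4 (3 jobs); Least covered: J2 (2 workers)

Worker degrees (jobs they can do): W1:1, W2:2, W3:2, W4:3
Job degrees (workers who can do it): J1:3, J2:2, J3:3

Maximum worker degree is 3, achieved by: W4
Minimum job degree is 2, achieved by: J2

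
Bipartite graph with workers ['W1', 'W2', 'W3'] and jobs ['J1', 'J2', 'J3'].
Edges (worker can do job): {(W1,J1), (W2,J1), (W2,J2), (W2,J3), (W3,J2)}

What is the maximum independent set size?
Maximum independent set = 3

By König's theorem:
- Min vertex cover = Max matching = 3
- Max independent set = Total vertices - Min vertex cover
- Max independent set = 6 - 3 = 3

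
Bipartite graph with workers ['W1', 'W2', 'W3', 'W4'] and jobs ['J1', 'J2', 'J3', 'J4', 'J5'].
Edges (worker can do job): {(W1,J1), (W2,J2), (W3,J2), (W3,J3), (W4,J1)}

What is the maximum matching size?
Maximum matching size = 3

Maximum matching: {(W2,J2), (W3,J3), (W4,J1)}
Size: 3

This assigns 3 workers to 3 distinct jobs.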